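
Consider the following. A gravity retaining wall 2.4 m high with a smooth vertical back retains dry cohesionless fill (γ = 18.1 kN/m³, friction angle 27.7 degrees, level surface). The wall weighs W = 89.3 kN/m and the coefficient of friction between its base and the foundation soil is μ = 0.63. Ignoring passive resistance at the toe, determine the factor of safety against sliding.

K_a = tan²(45° − 27.7°/2) = 0.3653.
P_a = ½K_aγH² = 0.5×0.3653×18.1×2.4² = 19.04 kN/m, acting at H/3 = 0.8000 m above the base.
FS_sliding = μW / P_a = 0.63×89.3 / 19.04 = 2.954.

2.95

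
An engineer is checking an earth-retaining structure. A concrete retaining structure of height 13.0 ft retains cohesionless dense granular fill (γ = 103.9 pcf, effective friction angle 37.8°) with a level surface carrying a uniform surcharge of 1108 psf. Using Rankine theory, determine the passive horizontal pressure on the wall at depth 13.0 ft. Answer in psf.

K_p = (1 + sin φ)/(1 − sin φ) = 4.167.
σ_v = γz + q = 103.9 × 13.0 + 1108 = 2459 psf.
σ_h = K_p σ_v = 4.167 × 2459 = 10240 psf.

10200 psf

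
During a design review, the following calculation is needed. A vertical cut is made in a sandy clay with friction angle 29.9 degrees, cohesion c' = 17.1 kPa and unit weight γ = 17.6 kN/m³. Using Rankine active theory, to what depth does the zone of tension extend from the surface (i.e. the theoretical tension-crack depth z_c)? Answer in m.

3.36 m

K_a = tan²(45° − 29.9°/2) = 0.3347; √K_a = 0.5785.
The active pressure is zero where K_a γ z = 2c√K_a, so z_c = 2c/(γ√K_a) = 2×17.1/(17.6×0.5785) = 3.359 m.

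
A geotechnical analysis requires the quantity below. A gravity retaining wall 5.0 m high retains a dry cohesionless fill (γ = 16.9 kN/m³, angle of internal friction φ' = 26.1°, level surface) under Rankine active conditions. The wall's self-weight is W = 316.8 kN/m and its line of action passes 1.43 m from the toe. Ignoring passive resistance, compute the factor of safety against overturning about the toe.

K_a = tan²(45° − 26.1°/2) = 0.3889.
P_a = ½K_aγH² = 0.5×0.3889×16.9×5.0² = 82.17 kN/m, acting at H/3 = 1.667 m above the base.
Overturning moment M_o = P_a × H/3 = 82.17 × 1.667 = 136.9.
Resisting moment M_r = W × 1.43 = 316.8 × 1.43 = 453.0.
FS_overturning = M_r/M_o = 453.0/136.9 = 3.308.

3.31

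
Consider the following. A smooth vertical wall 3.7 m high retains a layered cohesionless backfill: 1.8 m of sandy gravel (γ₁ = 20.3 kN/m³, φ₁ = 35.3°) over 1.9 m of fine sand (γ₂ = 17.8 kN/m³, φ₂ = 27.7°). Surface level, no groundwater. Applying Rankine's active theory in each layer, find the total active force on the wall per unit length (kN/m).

45.9 kN/m

K_a1 = tan²(45°−35.3°/2) = 0.2675; K_a2 = tan²(45°−27.7°/2) = 0.3653.
Layer 1: σ at base = K_a1 γ₁ h₁ = 9.776 kPa; P₁ = ½×9.776×1.8 = 8.798.
Layer 2: σ_v at top = γ₁h₁ = 36.54; σ_h top = K_a2×36.54 = 13.35; σ_h base = K_a2×(36.54+17.8×1.9) = 25.70.
P₂ = ½(13.35+25.70)×1.9 = 37.10. Total P_a = 8.798+37.10 = 45.90 kN/m.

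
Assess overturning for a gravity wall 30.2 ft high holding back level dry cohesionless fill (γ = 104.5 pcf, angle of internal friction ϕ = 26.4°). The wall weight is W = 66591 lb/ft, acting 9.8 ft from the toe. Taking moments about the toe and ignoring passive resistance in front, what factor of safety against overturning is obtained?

3.54

K_a = tan²(45° − 26.4°/2) = 0.3844.
P_a = ½K_aγH² = 0.5×0.3844×104.5×30.2² = 18320 lb/ft, acting at H/3 = 10.07 ft above the base.
Overturning moment M_o = P_a × H/3 = 18320 × 10.07 = 184400.
Resisting moment M_r = W × 9.8 = 66591 × 9.8 = 652600.
FS_overturning = M_r/M_o = 652600/184400 = 3.539.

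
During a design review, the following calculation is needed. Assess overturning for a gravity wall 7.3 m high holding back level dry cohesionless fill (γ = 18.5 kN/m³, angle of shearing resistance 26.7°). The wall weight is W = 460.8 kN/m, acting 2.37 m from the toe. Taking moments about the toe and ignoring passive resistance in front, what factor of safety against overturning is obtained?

2.40

K_a = tan²(45° − 26.7°/2) = 0.3800.
P_a = ½K_aγH² = 0.5×0.3800×18.5×7.3² = 187.3 kN/m, acting at H/3 = 2.433 m above the base.
Overturning moment M_o = P_a × H/3 = 187.3 × 2.433 = 455.7.
Resisting moment M_r = W × 2.37 = 460.8 × 2.37 = 1092.
FS_overturning = M_r/M_o = 1092/455.7 = 2.396.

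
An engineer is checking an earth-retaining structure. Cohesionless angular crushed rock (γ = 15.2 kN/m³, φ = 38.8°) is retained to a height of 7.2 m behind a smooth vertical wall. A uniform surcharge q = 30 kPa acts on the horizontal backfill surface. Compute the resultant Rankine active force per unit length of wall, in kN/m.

K_a = tan²(45° − φ/2) = 0.2296.
Soil triangle: ½ K_a γ H² = 0.5×0.2296×15.2×7.2² = 90.44 kN/m.
Surcharge rectangle: K_a q H = 0.2296×30×7.2 = 49.58 kN/m.
Total = 90.44 + 49.58 = 140.0 kN/m.

140 kN/m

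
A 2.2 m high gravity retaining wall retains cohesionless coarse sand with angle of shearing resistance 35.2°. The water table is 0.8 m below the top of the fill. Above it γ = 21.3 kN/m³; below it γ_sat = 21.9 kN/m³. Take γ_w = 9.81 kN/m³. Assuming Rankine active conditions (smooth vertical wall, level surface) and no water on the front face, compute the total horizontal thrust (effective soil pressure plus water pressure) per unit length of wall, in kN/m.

21.0 kN/m

K_a = tan²(45° − φ/2) = 0.2687.
γ' = 21.9 − 9.81 = 12.09 kN/m³. Depth below WT = 1.4 m.
σ'_h at WT = K_a γ d_w = 4.578 kPa; at base = 4.578 + K_a γ' × 1.4 = 9.126 kPa.
P₁ (0–0.8 m) = ½×4.578×0.8 = 1.831. P₂ (0.8–2.2 m) = ½(4.578+9.126)×1.4 = 9.593.
P_w = ½ γ_w h₂² = 0.5×9.81×1.4² = 9.614. Total = 1.831+9.593+9.614 = 21.04 kN/m.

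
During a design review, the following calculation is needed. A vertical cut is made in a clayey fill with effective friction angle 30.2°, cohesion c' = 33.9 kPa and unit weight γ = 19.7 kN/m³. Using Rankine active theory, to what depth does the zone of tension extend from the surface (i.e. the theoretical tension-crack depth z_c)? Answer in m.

5.99 m

K_a = tan²(45° − 30.2°/2) = 0.3307; √K_a = 0.5750.
The active pressure is zero where K_a γ z = 2c√K_a, so z_c = 2c/(γ√K_a) = 2×33.9/(19.7×0.5750) = 5.985 m.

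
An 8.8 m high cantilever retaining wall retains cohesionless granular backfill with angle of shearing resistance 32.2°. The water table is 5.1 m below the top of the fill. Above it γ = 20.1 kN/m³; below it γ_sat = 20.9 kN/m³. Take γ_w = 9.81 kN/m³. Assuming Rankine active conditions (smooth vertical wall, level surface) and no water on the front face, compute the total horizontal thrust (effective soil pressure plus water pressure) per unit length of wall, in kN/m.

286 kN/m

K_a = tan²(45° − φ/2) = 0.3047.
γ' = 20.9 − 9.81 = 11.09 kN/m³. Depth below WT = 3.7 m.
σ'_h at WT = K_a γ d_w = 31.24 kPa; at base = 31.24 + K_a γ' × 3.7 = 43.74 kPa.
P₁ (0–5.1 m) = ½×31.24×5.1 = 79.66. P₂ (5.1–8.8 m) = ½(31.24+43.74)×3.7 = 138.7.
P_w = ½ γ_w h₂² = 0.5×9.81×3.7² = 67.15. Total = 79.66+138.7+67.15 = 285.5 kN/m.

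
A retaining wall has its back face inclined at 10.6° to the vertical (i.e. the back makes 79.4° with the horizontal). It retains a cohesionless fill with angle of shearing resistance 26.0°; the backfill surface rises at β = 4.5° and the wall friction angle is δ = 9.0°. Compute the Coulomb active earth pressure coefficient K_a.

K_a = sin²(α+φ) / [sin²α · sin(α−δ) · (1 + √{sin(φ+δ)sin(φ−β) / (sin(α−δ)sin(α+β))})²].
With α = 79.4°, φ = 26.0°, δ = 9.0°, β = 4.5°: K_a = 0.4702.

0.470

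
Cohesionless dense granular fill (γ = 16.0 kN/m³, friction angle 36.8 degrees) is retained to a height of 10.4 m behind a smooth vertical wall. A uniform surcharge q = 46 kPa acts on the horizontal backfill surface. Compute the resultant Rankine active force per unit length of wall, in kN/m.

K_a = tan²(45° − φ/2) = 0.2508.
Soil triangle: ½ K_a γ H² = 0.5×0.2508×16.0×10.4² = 217.0 kN/m.
Surcharge rectangle: K_a q H = 0.2508×46×10.4 = 120.0 kN/m.
Total = 217.0 + 120.0 = 336.9 kN/m.

337 kN/m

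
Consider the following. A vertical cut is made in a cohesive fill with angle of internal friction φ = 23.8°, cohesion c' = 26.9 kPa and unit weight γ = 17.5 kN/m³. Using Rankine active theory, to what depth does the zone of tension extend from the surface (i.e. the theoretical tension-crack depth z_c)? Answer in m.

K_a = tan²(45° − 23.8°/2) = 0.4250; √K_a = 0.6519.
The active pressure is zero where K_a γ z = 2c√K_a, so z_c = 2c/(γ√K_a) = 2×26.9/(17.5×0.6519) = 4.716 m.

4.72 m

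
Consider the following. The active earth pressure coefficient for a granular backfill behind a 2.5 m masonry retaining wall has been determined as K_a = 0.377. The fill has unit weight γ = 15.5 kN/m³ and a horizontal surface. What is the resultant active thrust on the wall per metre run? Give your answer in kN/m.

P = ½ K_a γ H² = 0.5 × 0.377 × 15.5 × 2.5² = 18.26 kN/m.

18.3 kN/m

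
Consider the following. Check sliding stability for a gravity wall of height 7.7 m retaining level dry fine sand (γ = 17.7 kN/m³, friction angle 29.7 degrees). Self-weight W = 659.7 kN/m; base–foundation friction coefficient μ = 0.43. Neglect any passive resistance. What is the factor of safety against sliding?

1.60

K_a = tan²(45° − 29.7°/2) = 0.3374.
P_a = ½K_aγH² = 0.5×0.3374×17.7×7.7² = 177.0 kN/m, acting at H/3 = 2.567 m above the base.
FS_sliding = μW / P_a = 0.43×659.7 / 177.0 = 1.602.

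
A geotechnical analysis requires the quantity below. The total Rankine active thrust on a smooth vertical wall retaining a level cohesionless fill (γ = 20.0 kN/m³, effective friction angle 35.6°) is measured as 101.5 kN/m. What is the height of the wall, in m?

6.20 m

K_a = 0.2641. P_a = ½ K_a γ H² ⇒ H = √(2P_a/(K_a γ)).
H = √(2×101.5/(0.2641×20.0)) = 6.199 m.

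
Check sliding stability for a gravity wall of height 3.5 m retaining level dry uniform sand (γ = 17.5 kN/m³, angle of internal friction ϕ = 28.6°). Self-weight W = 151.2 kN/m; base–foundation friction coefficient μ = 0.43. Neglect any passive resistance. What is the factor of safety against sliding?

K_a = tan²(45° − 28.6°/2) = 0.3525.
P_a = ½K_aγH² = 0.5×0.3525×17.5×3.5² = 37.79 kN/m, acting at H/3 = 1.167 m above the base.
FS_sliding = μW / P_a = 0.43×151.2 / 37.79 = 1.721.

1.72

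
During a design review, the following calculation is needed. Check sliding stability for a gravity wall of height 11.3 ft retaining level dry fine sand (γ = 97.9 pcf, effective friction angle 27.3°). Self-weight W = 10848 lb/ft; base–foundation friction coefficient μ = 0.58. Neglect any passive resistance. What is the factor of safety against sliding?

2.71

K_a = tan²(45° − 27.3°/2) = 0.3711.
P_a = ½K_aγH² = 0.5×0.3711×97.9×11.3² = 2320 lb/ft, acting at H/3 = 3.767 ft above the base.
FS_sliding = μW / P_a = 0.58×10848 / 2320 = 2.712.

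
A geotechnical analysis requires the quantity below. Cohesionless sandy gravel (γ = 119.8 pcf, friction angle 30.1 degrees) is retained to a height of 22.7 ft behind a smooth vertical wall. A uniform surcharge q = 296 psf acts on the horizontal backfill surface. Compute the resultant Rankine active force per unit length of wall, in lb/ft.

K_a = tan²(45° − φ/2) = 0.3320.
Soil triangle: ½ K_a γ H² = 0.5×0.3320×119.8×22.7² = 10250 lb/ft.
Surcharge rectangle: K_a q H = 0.3320×296×22.7 = 2231 lb/ft.
Total = 10250 + 2231 = 12480 lb/ft.

12500 lb/ft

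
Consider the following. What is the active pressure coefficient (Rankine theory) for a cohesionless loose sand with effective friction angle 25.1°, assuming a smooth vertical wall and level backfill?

0.404

K_a = tan²(45° − φ/2) = tan²(32.45°) = 0.4043.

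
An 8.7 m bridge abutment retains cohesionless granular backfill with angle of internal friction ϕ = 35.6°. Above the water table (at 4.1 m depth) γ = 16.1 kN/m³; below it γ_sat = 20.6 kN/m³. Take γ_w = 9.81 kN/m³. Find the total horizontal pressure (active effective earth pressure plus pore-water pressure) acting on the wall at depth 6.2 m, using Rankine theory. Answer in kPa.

K_a = (1 − sin φ)/(1 + sin φ) = 0.2641.
γ' = 20.6 − 9.81 = 10.79 kN/m³.
Effective vertical stress at 6.2 m: σ'_v = 16.1×4.1 + 10.79×2.10 = 88.67 kPa.
σ'_h = K_a σ'_v = 0.2641 × 88.67 = 23.42 kPa; u = γ_w × 2.10 = 20.60 kPa.
Total σ_h = 23.42 + 20.60 = 44.02 kPa.

44.0 kPa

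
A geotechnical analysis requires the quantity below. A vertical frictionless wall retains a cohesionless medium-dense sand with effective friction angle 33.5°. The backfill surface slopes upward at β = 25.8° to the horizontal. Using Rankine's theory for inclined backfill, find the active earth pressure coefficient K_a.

0.407

K_a = cos β · (cos β − √(cos²β − cos²φ)) / (cos β + √(cos²β − cos²φ)).
cos β = 0.9003, cos φ = 0.8339, √(cos²β − cos²φ) = 0.3394.
K_a = 0.9003 × (0.9003 − 0.3394)/(0.9003 + 0.3394) = 0.4073.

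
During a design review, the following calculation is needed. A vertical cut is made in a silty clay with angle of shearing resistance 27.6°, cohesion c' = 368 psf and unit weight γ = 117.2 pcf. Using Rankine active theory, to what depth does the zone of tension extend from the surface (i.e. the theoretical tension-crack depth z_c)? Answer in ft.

K_a = tan²(45° − 27.6°/2) = 0.3668; √K_a = 0.6056.
The active pressure is zero where K_a γ z = 2c√K_a, so z_c = 2c/(γ√K_a) = 2×368/(117.2×0.6056) = 10.37 ft.

10.4 ft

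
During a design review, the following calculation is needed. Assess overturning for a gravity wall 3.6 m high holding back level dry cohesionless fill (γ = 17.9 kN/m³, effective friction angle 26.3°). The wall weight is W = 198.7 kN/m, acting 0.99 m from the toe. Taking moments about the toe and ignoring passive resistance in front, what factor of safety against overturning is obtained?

K_a = tan²(45° − 26.3°/2) = 0.3859.
P_a = ½K_aγH² = 0.5×0.3859×17.9×3.6² = 44.77 kN/m, acting at H/3 = 1.200 m above the base.
Overturning moment M_o = P_a × H/3 = 44.77 × 1.200 = 53.72.
Resisting moment M_r = W × 0.99 = 198.7 × 0.99 = 196.7.
FS_overturning = M_r/M_o = 196.7/53.72 = 3.662.

3.66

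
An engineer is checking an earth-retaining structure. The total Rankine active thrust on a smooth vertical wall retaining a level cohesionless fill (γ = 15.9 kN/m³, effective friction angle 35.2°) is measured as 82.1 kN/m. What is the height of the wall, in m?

6.20 m

K_a = 0.2687. P_a = ½ K_a γ H² ⇒ H = √(2P_a/(K_a γ)).
H = √(2×82.1/(0.2687×15.9)) = 6.200 m.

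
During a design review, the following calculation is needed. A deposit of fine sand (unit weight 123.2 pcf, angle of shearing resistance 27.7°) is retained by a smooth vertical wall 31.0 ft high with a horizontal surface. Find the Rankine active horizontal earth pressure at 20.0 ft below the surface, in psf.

K_a = (1 − sin φ)/(1 + sin φ) = 0.3653.
σ_h = K_a γ z = 0.3653 × 123.2 × 20.0 = 900.2 psf.

900 psf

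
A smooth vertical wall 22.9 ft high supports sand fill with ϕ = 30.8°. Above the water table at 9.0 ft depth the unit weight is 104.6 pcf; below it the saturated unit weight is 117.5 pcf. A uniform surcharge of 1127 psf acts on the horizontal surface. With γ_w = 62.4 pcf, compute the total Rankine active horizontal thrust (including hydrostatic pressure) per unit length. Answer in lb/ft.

K_a = tan²(45° − φ/2) = 0.3227.
γ' = 117.5 − 62.4 = 55.10 pcf. h₂ = H − d_w = 13.9 ft.
σ'_h: at surface K_a·q = 363.7; at WT K_a(q+γd_w) = 667.5; at base K_a(q+γd_w+γ'h₂) = 914.7 psf.
P₁ = ½(363.7+667.5)×9.0 = 4640; P₂ = ½(667.5+914.7)×13.9 = 11000; P_w = ½γ_w h₂² = 6028.
Total = 4640+11000+6028 = 21660 lb/ft.

21700 lb/ft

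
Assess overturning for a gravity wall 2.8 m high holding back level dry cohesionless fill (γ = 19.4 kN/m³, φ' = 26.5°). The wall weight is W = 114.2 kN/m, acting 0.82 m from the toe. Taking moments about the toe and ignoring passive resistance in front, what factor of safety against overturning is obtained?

K_a = tan²(45° − 26.5°/2) = 0.3829.
P_a = ½K_aγH² = 0.5×0.3829×19.4×2.8² = 29.12 kN/m, acting at H/3 = 0.9333 m above the base.
Overturning moment M_o = P_a × H/3 = 29.12 × 0.9333 = 27.18.
Resisting moment M_r = W × 0.82 = 114.2 × 0.82 = 93.64.
FS_overturning = M_r/M_o = 93.64/27.18 = 3.445.

3.45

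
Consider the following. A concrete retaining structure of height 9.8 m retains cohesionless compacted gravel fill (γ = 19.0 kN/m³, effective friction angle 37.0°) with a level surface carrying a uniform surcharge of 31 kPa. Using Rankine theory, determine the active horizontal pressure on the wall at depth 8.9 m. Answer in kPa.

49.7 kPa

K_a = (1 − sin φ)/(1 + sin φ) = 0.2486.
σ_v = γz + q = 19.0 × 8.9 + 31 = 200.1 kPa.
σ_h = K_a σ_v = 0.2486 × 200.1 = 49.74 kPa.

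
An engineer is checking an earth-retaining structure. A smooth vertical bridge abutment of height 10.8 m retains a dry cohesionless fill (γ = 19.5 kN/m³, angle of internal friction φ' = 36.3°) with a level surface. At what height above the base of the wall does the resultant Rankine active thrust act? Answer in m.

K_a = 0.2563.
The pressure distribution is triangular, so the resultant acts at H/3 above the base = 10.8/3 = 3.600 m.

3.60 m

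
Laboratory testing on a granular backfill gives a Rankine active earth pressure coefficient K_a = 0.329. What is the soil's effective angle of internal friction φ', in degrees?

30.3°

K_a = tan²(45° − φ/2) ⇒ 45° − φ/2 = arctan(√0.329) = 29.84°.
φ = 2(45° − 29.84°) = 30.32°.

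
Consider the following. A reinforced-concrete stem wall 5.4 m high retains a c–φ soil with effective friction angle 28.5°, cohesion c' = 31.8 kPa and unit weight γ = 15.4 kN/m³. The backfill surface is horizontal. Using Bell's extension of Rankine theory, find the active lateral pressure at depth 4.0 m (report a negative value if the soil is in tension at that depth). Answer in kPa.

K_a = (1 − sin φ)/(1 + sin φ) = 0.3540.
σ_a = K_a γ z − 2c√K_a = 0.3540×15.4×4.0 − 2×31.8×0.5949 = -16.03 kPa.

-16.0 kPa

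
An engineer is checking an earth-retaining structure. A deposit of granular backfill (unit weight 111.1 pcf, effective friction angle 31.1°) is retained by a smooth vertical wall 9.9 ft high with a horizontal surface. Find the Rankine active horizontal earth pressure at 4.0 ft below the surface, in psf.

K_a = (1 − sin φ)/(1 + sin φ) = 0.3188.
σ_h = K_a γ z = 0.3188 × 111.1 × 4.0 = 141.7 psf.

142 psf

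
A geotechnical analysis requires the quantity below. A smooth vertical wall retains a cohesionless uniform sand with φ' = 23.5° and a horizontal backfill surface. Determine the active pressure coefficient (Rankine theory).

0.430

K_a = tan²(45° − φ/2) = tan²(33.25°) = 0.4298.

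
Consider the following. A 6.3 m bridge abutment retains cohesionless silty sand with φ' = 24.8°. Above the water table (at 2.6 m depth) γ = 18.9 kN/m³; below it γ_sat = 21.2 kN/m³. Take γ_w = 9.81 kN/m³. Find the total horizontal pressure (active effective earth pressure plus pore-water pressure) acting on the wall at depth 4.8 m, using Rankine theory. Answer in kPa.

51.9 kPa

K_a = (1 − sin φ)/(1 + sin φ) = 0.4090.
γ' = 21.2 − 9.81 = 11.39 kN/m³.
Effective vertical stress at 4.8 m: σ'_v = 18.9×2.6 + 11.39×2.20 = 74.20 kPa.
σ'_h = K_a σ'_v = 0.4090 × 74.20 = 30.35 kPa; u = γ_w × 2.20 = 21.58 kPa.
Total σ_h = 30.35 + 21.58 = 51.93 kPa.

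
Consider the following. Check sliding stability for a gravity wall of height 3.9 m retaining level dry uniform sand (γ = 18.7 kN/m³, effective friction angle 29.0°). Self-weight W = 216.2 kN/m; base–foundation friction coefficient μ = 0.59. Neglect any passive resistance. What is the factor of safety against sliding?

2.59

K_a = tan²(45° − 29.0°/2) = 0.3470.
P_a = ½K_aγH² = 0.5×0.3470×18.7×3.9² = 49.34 kN/m, acting at H/3 = 1.300 m above the base.
FS_sliding = μW / P_a = 0.59×216.2 / 49.34 = 2.585.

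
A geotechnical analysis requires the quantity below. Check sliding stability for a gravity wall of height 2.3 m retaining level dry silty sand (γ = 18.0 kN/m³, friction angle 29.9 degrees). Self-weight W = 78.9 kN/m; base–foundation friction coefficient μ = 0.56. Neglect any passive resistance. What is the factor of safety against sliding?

2.77

K_a = tan²(45° − 29.9°/2) = 0.3347.
P_a = ½K_aγH² = 0.5×0.3347×18.0×2.3² = 15.93 kN/m, acting at H/3 = 0.7667 m above the base.
FS_sliding = μW / P_a = 0.56×78.9 / 15.93 = 2.773.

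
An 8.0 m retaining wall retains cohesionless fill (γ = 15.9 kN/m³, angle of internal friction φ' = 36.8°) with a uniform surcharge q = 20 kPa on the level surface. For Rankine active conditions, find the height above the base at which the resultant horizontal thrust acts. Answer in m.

K_a = 0.2508.
Triangular part P₁ = ½K_aγH² = 127.6 at H/3 = 2.667 m; rectangular part P₂ = K_a q H = 40.12 at H/2 = 4.000 m.
ȳ = (P₁·2.667 + P₂·4.000)/(P₁+P₂) = 2.986 m.

2.99 m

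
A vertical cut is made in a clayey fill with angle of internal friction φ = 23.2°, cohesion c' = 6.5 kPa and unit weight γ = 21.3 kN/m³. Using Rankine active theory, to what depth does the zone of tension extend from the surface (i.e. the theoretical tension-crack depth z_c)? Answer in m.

0.926 m

K_a = tan²(45° − 23.2°/2) = 0.4348; √K_a = 0.6594.
The active pressure is zero where K_a γ z = 2c√K_a, so z_c = 2c/(γ√K_a) = 2×6.5/(21.3×0.6594) = 0.9256 m.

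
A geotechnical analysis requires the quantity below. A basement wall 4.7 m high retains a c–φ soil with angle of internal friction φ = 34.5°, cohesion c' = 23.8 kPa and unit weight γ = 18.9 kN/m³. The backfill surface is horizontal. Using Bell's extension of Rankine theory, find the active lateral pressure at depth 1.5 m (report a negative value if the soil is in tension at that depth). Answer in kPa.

K_a = (1 − sin φ)/(1 + sin φ) = 0.2768.
σ_a = K_a γ z − 2c√K_a = 0.2768×18.9×1.5 − 2×23.8×0.5261 = -17.20 kPa.

-17.2 kPa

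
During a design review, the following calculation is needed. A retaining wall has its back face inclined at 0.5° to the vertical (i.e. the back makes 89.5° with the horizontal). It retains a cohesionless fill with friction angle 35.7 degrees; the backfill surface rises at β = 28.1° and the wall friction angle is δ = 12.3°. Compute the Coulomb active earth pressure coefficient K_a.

K_a = sin²(α+φ) / [sin²α · sin(α−δ) · (1 + √{sin(φ+δ)sin(φ−β) / (sin(α−δ)sin(α+β))})²].
With α = 89.5°, φ = 35.7°, δ = 12.3°, β = 28.1°: K_a = 0.3829.

0.383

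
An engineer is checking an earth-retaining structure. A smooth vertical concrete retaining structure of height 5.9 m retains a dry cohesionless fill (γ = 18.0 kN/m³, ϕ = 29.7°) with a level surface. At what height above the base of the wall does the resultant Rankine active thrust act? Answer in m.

K_a = 0.3374.
The pressure distribution is triangular, so the resultant acts at H/3 above the base = 5.9/3 = 1.967 m.

1.97 m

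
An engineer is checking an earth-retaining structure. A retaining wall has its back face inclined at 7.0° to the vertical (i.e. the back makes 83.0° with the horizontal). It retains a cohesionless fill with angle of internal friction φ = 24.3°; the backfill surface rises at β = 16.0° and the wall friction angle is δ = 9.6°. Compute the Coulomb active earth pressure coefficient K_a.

0.579

K_a = sin²(α+φ) / [sin²α · sin(α−δ) · (1 + √{sin(φ+δ)sin(φ−β) / (sin(α−δ)sin(α+β))})²].
With α = 83.0°, φ = 24.3°, δ = 9.6°, β = 16.0°: K_a = 0.5787.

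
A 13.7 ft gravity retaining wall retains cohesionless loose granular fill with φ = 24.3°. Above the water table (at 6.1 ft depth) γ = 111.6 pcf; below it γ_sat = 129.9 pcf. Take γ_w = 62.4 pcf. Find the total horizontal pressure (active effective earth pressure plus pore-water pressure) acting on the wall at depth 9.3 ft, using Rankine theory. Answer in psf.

574 psf

K_a = (1 − sin φ)/(1 + sin φ) = 0.4169.
γ' = 129.9 − 62.4 = 67.50 pcf.
Effective vertical stress at 9.3 ft: σ'_v = 111.6×6.1 + 67.50×3.20 = 896.8 psf.
σ'_h = K_a σ'_v = 0.4169 × 896.8 = 373.9 psf; u = γ_w × 3.20 = 199.7 psf.
Total σ_h = 373.9 + 199.7 = 573.6 psf.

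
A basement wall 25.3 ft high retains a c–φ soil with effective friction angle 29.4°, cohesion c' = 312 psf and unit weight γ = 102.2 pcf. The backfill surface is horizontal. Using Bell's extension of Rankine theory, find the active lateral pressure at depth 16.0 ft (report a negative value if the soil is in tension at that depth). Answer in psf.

194 psf

K_a = (1 − sin φ)/(1 + sin φ) = 0.3415.
σ_a = K_a γ z − 2c√K_a = 0.3415×102.2×16.0 − 2×312×0.5844 = 193.7 psf.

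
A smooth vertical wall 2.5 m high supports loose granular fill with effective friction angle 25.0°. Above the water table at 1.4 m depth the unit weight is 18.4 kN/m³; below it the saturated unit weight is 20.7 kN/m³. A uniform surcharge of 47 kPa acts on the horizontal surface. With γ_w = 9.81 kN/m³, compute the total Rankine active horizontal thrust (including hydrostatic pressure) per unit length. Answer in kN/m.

K_a = tan²(45° − φ/2) = 0.4059.
γ' = 20.7 − 9.81 = 10.89 kN/m³. h₂ = H − d_w = 1.1 m.
σ'_h: at surface K_a·q = 19.08; at WT K_a(q+γd_w) = 29.53; at base K_a(q+γd_w+γ'h₂) = 34.39 kPa.
P₁ = ½(19.08+29.53)×1.4 = 34.02; P₂ = ½(29.53+34.39)×1.1 = 35.16; P_w = ½γ_w h₂² = 5.935.
Total = 34.02+35.16+5.935 = 75.12 kN/m.

75.1 kN/m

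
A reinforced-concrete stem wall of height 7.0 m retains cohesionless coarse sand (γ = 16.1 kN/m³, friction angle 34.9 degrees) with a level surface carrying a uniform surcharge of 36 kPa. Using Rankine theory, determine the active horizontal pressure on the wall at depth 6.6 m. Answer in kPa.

38.7 kPa

K_a = (1 − sin φ)/(1 + sin φ) = 0.2721.
σ_v = γz + q = 16.1 × 6.6 + 36 = 142.3 kPa.
σ_h = K_a σ_v = 0.2721 × 142.3 = 38.72 kPa.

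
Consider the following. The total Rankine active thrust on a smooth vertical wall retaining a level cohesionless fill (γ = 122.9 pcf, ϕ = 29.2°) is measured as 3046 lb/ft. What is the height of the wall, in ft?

12.0 ft

K_a = 0.3442. P_a = ½ K_a γ H² ⇒ H = √(2P_a/(K_a γ)).
H = √(2×3046/(0.3442×122.9)) = 12.00 ft.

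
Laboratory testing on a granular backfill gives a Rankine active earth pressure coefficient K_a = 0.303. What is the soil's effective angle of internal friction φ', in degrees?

K_a = tan²(45° − φ/2) ⇒ 45° − φ/2 = arctan(√0.303) = 28.83°.
φ = 2(45° − 28.83°) = 32.34°.

32.3°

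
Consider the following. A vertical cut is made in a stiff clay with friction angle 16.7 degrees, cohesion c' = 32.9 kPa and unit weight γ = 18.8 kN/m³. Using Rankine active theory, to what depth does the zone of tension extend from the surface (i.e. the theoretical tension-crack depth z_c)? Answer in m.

4.70 m

K_a = tan²(45° − 16.7°/2) = 0.5536; √K_a = 0.7440.
The active pressure is zero where K_a γ z = 2c√K_a, so z_c = 2c/(γ√K_a) = 2×32.9/(18.8×0.7440) = 4.704 m.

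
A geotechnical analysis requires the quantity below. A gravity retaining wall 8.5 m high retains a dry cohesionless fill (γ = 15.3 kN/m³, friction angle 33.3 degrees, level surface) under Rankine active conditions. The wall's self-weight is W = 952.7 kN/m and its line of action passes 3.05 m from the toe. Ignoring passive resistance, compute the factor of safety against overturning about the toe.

K_a = tan²(45° − 33.3°/2) = 0.2911.
P_a = ½K_aγH² = 0.5×0.2911×15.3×8.5² = 160.9 kN/m, acting at H/3 = 2.833 m above the base.
Overturning moment M_o = P_a × H/3 = 160.9 × 2.833 = 455.9.
Resisting moment M_r = W × 3.05 = 952.7 × 3.05 = 2906.
FS_overturning = M_r/M_o = 2906/455.9 = 6.373.

6.37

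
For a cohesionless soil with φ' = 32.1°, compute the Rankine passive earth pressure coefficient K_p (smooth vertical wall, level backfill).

3.27

K_p = (1 + sin φ)/(1 − sin φ) = tan²(45° + 32.1°/2) = 3.268.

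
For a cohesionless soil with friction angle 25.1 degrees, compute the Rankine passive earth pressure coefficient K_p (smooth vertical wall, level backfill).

K_p = (1 + sin φ)/(1 − sin φ) = tan²(45° + 25.1°/2) = 2.473.

2.47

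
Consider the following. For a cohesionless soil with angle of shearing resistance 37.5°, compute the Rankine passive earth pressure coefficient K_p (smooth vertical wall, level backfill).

4.11

K_p = (1 + sin φ)/(1 − sin φ) = tan²(45° + 37.5°/2) = 4.112.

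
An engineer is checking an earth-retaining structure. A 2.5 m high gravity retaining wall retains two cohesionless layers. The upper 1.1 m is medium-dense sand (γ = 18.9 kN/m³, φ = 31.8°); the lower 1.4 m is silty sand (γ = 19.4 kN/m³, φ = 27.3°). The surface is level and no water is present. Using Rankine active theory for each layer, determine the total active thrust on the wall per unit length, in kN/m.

K_a1 = tan²(45°−31.8°/2) = 0.3098; K_a2 = tan²(45°−27.3°/2) = 0.3711.
Layer 1: σ at base = K_a1 γ₁ h₁ = 6.441 kPa; P₁ = ½×6.441×1.1 = 3.542.
Layer 2: σ_v at top = γ₁h₁ = 20.79; σ_h top = K_a2×20.79 = 7.716; σ_h base = K_a2×(20.79+19.4×1.4) = 17.80.
P₂ = ½(7.716+17.80)×1.4 = 17.86. Total P_a = 3.542+17.86 = 21.40 kN/m.

21.4 kN/m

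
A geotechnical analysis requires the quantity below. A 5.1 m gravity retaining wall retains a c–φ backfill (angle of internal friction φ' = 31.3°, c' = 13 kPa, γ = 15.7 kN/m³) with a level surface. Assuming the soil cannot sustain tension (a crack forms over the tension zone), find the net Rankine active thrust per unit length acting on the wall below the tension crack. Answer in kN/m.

K_a = 0.3162; √K_a = 0.5623.
Tension-crack depth z_c = 2c/(γ√K_a) = 2×13/(15.7×0.5623) = 2.945 m.
σ_a at base = K_a γ H − 2c√K_a = 0.3162×15.7×5.1 − 2×13×0.5623 = 10.70 kPa.
P_a = ½ × 10.70 × (H − z_c) = 0.5×10.70×2.155 = 11.53 kN/m.

11.5 kN/m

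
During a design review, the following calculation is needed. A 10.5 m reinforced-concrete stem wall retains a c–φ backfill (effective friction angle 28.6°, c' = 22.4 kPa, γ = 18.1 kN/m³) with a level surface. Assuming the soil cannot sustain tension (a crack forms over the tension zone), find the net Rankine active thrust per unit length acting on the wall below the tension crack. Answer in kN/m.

128 kN/m

K_a = 0.3525; √K_a = 0.5938.
Tension-crack depth z_c = 2c/(γ√K_a) = 2×22.4/(18.1×0.5938) = 4.169 m.
σ_a at base = K_a γ H − 2c√K_a = 0.3525×18.1×10.5 − 2×22.4×0.5938 = 40.40 kPa.
P_a = ½ × 40.40 × (H − z_c) = 0.5×40.40×6.331 = 127.9 kN/m.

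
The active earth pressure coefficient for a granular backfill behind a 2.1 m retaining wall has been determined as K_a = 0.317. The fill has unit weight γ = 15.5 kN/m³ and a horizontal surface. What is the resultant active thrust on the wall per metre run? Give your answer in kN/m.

P = ½ K_a γ H² = 0.5 × 0.317 × 15.5 × 2.1² = 10.83 kN/m.

10.8 kN/m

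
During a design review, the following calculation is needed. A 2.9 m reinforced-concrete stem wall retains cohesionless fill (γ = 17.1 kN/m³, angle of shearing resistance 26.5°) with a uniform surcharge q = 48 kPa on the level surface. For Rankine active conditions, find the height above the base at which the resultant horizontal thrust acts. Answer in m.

K_a = 0.3829.
Triangular part P₁ = ½K_aγH² = 27.54 at H/3 = 0.9667 m; rectangular part P₂ = K_a q H = 53.30 at H/2 = 1.450 m.
ȳ = (P₁·0.9667 + P₂·1.450)/(P₁+P₂) = 1.285 m.

1.29 m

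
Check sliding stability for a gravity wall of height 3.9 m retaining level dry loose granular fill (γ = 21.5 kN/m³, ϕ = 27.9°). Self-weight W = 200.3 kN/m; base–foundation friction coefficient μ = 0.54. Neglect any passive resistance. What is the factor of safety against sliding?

1.83

K_a = tan²(45° − 27.9°/2) = 0.3625.
P_a = ½K_aγH² = 0.5×0.3625×21.5×3.9² = 59.27 kN/m, acting at H/3 = 1.300 m above the base.
FS_sliding = μW / P_a = 0.54×200.3 / 59.27 = 1.825.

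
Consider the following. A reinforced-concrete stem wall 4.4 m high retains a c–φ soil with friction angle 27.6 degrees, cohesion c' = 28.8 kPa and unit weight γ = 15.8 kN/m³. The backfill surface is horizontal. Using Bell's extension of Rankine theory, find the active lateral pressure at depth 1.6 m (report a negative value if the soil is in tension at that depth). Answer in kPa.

-25.6 kPa

K_a = (1 − sin φ)/(1 + sin φ) = 0.3668.
σ_a = K_a γ z − 2c√K_a = 0.3668×15.8×1.6 − 2×28.8×0.6056 = -25.61 kPa.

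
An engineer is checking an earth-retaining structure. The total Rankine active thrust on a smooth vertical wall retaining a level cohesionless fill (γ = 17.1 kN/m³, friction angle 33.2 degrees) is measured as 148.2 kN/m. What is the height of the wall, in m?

7.70 m

K_a = 0.2924. P_a = ½ K_a γ H² ⇒ H = √(2P_a/(K_a γ)).
H = √(2×148.2/(0.2924×17.1)) = 7.700 m.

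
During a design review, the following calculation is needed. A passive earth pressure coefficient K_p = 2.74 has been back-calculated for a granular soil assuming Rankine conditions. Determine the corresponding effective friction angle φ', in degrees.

27.7°

K_p = (1+sin φ)/(1−sin φ) ⇒ sin φ = (K_p − 1)/(K_p + 1) = 0.4652.
φ = arcsin(0.4652) = 27.73°.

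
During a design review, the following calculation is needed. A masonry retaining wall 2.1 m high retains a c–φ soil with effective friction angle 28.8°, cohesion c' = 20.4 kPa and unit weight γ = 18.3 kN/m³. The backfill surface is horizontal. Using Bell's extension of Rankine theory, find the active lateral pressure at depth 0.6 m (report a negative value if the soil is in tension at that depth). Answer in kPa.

K_a = (1 − sin φ)/(1 + sin φ) = 0.3498.
σ_a = K_a γ z − 2c√K_a = 0.3498×18.3×0.6 − 2×20.4×0.5914 = -20.29 kPa.

-20.3 kPa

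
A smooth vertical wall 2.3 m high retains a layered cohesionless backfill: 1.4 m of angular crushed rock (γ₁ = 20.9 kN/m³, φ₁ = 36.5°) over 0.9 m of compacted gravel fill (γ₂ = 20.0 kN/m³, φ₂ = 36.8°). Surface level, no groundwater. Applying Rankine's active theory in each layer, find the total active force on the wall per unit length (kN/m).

K_a1 = tan²(45°−36.5°/2) = 0.2541; K_a2 = tan²(45°−36.8°/2) = 0.2508.
Layer 1: σ at base = K_a1 γ₁ h₁ = 7.434 kPa; P₁ = ½×7.434×1.4 = 5.204.
Layer 2: σ_v at top = γ₁h₁ = 29.26; σ_h top = K_a2×29.26 = 7.337; σ_h base = K_a2×(29.26+20.0×0.9) = 11.85.
P₂ = ½(7.337+11.85)×0.9 = 8.635. Total P_a = 5.204+8.635 = 13.84 kN/m.

13.8 kN/m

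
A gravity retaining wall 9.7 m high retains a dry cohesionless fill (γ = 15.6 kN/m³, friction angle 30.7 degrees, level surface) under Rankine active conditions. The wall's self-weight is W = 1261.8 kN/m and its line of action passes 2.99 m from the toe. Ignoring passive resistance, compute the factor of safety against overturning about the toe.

4.91

K_a = tan²(45° − 30.7°/2) = 0.3240.
P_a = ½K_aγH² = 0.5×0.3240×15.6×9.7² = 237.8 kN/m, acting at H/3 = 3.233 m above the base.
Overturning moment M_o = P_a × H/3 = 237.8 × 3.233 = 768.9.
Resisting moment M_r = W × 2.99 = 1261.8 × 2.99 = 3773.
FS_overturning = M_r/M_o = 3773/768.9 = 4.907.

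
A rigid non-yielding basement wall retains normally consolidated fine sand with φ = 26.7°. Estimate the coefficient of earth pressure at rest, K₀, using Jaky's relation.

0.551

K₀ = 1 − sin φ' = 1 − sin 26.7° = 0.5507.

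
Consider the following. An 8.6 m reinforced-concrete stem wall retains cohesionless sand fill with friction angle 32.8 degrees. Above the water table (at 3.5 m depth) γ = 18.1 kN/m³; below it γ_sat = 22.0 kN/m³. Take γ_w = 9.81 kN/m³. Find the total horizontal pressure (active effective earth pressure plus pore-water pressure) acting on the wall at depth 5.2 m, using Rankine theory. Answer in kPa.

K_a = (1 − sin φ)/(1 + sin φ) = 0.2973.
γ' = 22.0 − 9.81 = 12.19 kN/m³.
Effective vertical stress at 5.2 m: σ'_v = 18.1×3.5 + 12.19×1.70 = 84.07 kPa.
σ'_h = K_a σ'_v = 0.2973 × 84.07 = 24.99 kPa; u = γ_w × 1.70 = 16.68 kPa.
Total σ_h = 24.99 + 16.68 = 41.67 kPa.

41.7 kPa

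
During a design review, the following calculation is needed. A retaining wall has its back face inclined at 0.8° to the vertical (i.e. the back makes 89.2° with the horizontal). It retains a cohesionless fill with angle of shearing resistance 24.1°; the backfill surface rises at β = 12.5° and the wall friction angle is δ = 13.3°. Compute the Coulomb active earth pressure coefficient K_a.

K_a = sin²(α+φ) / [sin²α · sin(α−δ) · (1 + √{sin(φ+δ)sin(φ−β) / (sin(α−δ)sin(α+β))})²].
With α = 89.2°, φ = 24.1°, δ = 13.3°, β = 12.5°: K_a = 0.4713.

0.471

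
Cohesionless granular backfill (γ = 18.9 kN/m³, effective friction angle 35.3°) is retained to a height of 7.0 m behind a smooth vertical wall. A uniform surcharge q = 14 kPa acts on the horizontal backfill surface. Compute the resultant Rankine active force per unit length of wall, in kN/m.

150 kN/m

K_a = tan²(45° − φ/2) = 0.2675.
Soil triangle: ½ K_a γ H² = 0.5×0.2675×18.9×7.0² = 123.9 kN/m.
Surcharge rectangle: K_a q H = 0.2675×14×7.0 = 26.22 kN/m.
Total = 123.9 + 26.22 = 150.1 kN/m.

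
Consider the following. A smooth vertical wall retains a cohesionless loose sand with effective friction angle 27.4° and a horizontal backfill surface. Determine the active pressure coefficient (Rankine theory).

0.370

K_a = tan²(45° − φ/2) = tan²(31.30°) = 0.3697.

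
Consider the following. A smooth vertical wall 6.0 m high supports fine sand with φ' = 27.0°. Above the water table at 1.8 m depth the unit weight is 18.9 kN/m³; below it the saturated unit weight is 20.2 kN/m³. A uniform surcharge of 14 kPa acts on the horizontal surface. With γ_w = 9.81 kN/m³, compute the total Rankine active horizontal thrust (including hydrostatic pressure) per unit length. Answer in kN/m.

218 kN/m

K_a = tan²(45° − φ/2) = 0.3755.
γ' = 20.2 − 9.81 = 10.39 kN/m³. h₂ = H − d_w = 4.2 m.
σ'_h: at surface K_a·q = 5.257; at WT K_a(q+γd_w) = 18.03; at base K_a(q+γd_w+γ'h₂) = 34.42 kPa.
P₁ = ½(5.257+18.03)×1.8 = 20.96; P₂ = ½(18.03+34.42)×4.2 = 110.2; P_w = ½γ_w h₂² = 86.52.
Total = 20.96+110.2+86.52 = 217.6 kN/m.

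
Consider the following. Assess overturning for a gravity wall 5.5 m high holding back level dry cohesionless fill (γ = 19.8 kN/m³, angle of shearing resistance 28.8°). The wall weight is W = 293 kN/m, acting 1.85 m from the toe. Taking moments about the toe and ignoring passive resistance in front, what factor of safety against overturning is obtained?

2.82

K_a = tan²(45° − 28.8°/2) = 0.3498.
P_a = ½K_aγH² = 0.5×0.3498×19.8×5.5² = 104.7 kN/m, acting at H/3 = 1.833 m above the base.
Overturning moment M_o = P_a × H/3 = 104.7 × 1.833 = 192.0.
Resisting moment M_r = W × 1.85 = 293 × 1.85 = 542.1.
FS_overturning = M_r/M_o = 542.1/192.0 = 2.823.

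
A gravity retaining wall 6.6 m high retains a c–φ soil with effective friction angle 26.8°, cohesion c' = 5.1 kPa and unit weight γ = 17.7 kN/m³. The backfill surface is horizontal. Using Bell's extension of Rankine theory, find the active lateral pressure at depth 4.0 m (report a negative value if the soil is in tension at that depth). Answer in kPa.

20.5 kPa

K_a = (1 − sin φ)/(1 + sin φ) = 0.3785.
σ_a = K_a γ z − 2c√K_a = 0.3785×17.7×4.0 − 2×5.1×0.6152 = 20.52 kPa.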